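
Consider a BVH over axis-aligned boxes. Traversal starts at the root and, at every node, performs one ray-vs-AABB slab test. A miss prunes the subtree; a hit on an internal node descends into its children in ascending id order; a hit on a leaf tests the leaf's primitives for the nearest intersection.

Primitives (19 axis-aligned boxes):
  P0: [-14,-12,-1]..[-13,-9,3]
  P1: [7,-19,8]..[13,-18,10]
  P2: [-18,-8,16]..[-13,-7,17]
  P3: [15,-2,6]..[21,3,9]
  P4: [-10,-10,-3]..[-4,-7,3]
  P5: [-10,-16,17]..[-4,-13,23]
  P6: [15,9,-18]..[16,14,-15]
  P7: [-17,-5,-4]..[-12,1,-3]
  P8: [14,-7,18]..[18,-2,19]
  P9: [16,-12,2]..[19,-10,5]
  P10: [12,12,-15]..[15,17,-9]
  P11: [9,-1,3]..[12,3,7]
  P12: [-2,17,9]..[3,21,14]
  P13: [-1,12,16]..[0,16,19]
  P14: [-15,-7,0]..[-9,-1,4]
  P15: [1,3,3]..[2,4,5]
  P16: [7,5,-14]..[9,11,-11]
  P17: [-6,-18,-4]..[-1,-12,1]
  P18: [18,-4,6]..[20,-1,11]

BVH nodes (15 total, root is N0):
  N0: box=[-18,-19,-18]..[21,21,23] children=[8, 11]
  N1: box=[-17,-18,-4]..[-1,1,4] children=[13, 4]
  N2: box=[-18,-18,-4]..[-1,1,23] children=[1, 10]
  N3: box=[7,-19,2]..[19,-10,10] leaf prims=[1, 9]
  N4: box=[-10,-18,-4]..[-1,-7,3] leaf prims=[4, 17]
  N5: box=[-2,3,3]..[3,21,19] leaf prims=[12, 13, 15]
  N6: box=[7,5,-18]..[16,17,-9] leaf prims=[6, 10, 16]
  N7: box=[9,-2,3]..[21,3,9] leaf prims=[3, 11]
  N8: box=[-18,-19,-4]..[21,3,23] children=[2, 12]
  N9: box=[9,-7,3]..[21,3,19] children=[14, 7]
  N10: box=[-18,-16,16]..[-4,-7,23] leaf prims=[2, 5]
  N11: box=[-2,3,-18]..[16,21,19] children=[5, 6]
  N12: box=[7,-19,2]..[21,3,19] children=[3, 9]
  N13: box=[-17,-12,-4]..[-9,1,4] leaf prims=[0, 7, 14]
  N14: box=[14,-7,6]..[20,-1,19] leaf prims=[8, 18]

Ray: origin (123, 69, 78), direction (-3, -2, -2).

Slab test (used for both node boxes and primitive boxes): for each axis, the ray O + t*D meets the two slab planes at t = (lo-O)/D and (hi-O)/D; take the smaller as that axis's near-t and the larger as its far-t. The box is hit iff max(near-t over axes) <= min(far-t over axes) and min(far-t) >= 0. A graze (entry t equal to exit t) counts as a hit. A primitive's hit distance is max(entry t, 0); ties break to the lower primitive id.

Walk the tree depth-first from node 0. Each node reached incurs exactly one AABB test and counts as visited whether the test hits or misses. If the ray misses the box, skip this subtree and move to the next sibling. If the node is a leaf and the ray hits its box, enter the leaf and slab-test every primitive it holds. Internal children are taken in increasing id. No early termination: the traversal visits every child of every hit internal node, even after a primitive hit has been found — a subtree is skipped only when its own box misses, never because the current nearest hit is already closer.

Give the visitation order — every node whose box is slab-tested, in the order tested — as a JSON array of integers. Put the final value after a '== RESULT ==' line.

Walk:
N0 x:[34,47] y:[24,44] z:[55/2,48] -> hit [34,44], descend [8, 11]
  N8 x:[34,47] y:[33,44] z:[55/2,41] -> hit [34,41], descend [2, 12]
    N2 x:[124/3,47] y:[34,87/2] z:[55/2,41] -> miss, prune
    N12 x:[34,116/3] y:[33,44] z:[59/2,38] -> hit [34,38], descend [3, 9]
      N3 x:[104/3,116/3] y:[79/2,44] z:[34,38] -> miss, prune
      N9 x:[34,38] y:[33,38] z:[59/2,75/2] -> hit [34,75/2], descend [7, 14]
        N7 x:[34,38] y:[33,71/2] z:[69/2,75/2] -> hit [69/2,71/2] leaf, test {P3@t=69/2, P11(miss)}
        N14 x:[103/3,109/3] y:[35,38] z:[59/2,36] -> hit [35,36] leaf, test {P8(miss), P18@t=35}
  N11 x:[107/3,125/3] y:[24,33] z:[59/2,48] -> miss, prune

Visited [0, 8, 2, 12, 3, 9, 7, 14, 11]. Tests: 9 box, 2 leaf. Nearest: P3.

== RESULT ==
[0, 8, 2, 12, 3, 9, 7, 14, 11]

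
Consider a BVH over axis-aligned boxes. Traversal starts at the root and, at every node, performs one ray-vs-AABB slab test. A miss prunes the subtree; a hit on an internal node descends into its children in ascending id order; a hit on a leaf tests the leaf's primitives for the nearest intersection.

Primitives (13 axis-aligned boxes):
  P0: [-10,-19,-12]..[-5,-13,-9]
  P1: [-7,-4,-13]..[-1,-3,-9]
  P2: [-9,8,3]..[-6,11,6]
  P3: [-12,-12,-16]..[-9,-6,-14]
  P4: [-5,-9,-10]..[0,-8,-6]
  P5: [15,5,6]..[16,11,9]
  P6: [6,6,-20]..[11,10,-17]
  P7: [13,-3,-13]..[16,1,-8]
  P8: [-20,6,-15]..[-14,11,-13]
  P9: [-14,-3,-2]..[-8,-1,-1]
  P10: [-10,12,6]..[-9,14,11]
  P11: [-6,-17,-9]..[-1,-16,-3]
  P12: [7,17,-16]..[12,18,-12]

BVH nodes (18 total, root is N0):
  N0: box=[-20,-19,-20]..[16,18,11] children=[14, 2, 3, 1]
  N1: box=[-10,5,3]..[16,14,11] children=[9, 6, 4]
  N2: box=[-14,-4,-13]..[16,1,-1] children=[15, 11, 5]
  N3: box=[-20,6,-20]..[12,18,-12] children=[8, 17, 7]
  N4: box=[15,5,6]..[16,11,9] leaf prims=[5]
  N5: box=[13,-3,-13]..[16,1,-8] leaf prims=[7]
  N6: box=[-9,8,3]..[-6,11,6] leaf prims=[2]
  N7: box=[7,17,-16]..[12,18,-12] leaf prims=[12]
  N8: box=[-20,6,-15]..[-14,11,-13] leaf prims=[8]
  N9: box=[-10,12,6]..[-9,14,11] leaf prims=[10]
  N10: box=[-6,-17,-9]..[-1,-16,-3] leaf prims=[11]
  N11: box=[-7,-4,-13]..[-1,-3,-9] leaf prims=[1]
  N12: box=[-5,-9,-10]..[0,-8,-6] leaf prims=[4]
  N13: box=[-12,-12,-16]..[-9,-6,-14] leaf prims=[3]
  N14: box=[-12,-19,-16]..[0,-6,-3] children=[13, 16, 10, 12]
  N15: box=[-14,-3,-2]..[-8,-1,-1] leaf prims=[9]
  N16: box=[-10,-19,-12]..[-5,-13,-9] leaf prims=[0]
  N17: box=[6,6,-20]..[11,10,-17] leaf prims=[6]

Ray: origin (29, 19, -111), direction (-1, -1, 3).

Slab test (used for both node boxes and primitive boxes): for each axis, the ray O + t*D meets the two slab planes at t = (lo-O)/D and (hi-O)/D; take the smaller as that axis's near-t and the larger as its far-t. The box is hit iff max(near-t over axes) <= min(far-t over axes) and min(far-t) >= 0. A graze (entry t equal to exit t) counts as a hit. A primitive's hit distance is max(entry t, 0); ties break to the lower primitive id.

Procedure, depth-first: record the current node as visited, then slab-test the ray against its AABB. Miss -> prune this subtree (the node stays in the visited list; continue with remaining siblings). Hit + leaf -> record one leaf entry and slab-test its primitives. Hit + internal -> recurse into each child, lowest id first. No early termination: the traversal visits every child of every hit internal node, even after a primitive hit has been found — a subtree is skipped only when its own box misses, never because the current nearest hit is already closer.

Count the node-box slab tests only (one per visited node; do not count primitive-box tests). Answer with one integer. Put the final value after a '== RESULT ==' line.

Trace the traversal:
N0 x:[13,49] y:[1,38] z:[91/3,122/3] -> hit [91/3,38], descend [1, 2, 3, 14]
  N1 x:[13,39] y:[5,14] z:[38,122/3] -> miss, prune
  N2 x:[13,43] y:[18,23] z:[98/3,110/3] -> miss, prune
  N3 x:[17,49] y:[1,13] z:[91/3,33] -> miss, prune
  N14 x:[29,41] y:[25,38] z:[95/3,36] -> hit [95/3,36], descend [10, 12, 13, 16]
    N10 x:[30,35] y:[35,36] z:[34,36] -> hit [35,35] leaf, test {P11@t=35}
    N12 x:[29,34] y:[27,28] z:[101/3,35] -> miss, prune
    N13 x:[38,41] y:[25,31] z:[95/3,97/3] -> miss, prune
    N16 x:[34,39] y:[32,38] z:[33,34] -> hit [34,34] leaf, test {P0@t=34}

Visited [0, 1, 2, 3, 14, 10, 12, 13, 16]. Tests: 9 box, 2 leaf. Nearest: P0.

== RESULT ==
9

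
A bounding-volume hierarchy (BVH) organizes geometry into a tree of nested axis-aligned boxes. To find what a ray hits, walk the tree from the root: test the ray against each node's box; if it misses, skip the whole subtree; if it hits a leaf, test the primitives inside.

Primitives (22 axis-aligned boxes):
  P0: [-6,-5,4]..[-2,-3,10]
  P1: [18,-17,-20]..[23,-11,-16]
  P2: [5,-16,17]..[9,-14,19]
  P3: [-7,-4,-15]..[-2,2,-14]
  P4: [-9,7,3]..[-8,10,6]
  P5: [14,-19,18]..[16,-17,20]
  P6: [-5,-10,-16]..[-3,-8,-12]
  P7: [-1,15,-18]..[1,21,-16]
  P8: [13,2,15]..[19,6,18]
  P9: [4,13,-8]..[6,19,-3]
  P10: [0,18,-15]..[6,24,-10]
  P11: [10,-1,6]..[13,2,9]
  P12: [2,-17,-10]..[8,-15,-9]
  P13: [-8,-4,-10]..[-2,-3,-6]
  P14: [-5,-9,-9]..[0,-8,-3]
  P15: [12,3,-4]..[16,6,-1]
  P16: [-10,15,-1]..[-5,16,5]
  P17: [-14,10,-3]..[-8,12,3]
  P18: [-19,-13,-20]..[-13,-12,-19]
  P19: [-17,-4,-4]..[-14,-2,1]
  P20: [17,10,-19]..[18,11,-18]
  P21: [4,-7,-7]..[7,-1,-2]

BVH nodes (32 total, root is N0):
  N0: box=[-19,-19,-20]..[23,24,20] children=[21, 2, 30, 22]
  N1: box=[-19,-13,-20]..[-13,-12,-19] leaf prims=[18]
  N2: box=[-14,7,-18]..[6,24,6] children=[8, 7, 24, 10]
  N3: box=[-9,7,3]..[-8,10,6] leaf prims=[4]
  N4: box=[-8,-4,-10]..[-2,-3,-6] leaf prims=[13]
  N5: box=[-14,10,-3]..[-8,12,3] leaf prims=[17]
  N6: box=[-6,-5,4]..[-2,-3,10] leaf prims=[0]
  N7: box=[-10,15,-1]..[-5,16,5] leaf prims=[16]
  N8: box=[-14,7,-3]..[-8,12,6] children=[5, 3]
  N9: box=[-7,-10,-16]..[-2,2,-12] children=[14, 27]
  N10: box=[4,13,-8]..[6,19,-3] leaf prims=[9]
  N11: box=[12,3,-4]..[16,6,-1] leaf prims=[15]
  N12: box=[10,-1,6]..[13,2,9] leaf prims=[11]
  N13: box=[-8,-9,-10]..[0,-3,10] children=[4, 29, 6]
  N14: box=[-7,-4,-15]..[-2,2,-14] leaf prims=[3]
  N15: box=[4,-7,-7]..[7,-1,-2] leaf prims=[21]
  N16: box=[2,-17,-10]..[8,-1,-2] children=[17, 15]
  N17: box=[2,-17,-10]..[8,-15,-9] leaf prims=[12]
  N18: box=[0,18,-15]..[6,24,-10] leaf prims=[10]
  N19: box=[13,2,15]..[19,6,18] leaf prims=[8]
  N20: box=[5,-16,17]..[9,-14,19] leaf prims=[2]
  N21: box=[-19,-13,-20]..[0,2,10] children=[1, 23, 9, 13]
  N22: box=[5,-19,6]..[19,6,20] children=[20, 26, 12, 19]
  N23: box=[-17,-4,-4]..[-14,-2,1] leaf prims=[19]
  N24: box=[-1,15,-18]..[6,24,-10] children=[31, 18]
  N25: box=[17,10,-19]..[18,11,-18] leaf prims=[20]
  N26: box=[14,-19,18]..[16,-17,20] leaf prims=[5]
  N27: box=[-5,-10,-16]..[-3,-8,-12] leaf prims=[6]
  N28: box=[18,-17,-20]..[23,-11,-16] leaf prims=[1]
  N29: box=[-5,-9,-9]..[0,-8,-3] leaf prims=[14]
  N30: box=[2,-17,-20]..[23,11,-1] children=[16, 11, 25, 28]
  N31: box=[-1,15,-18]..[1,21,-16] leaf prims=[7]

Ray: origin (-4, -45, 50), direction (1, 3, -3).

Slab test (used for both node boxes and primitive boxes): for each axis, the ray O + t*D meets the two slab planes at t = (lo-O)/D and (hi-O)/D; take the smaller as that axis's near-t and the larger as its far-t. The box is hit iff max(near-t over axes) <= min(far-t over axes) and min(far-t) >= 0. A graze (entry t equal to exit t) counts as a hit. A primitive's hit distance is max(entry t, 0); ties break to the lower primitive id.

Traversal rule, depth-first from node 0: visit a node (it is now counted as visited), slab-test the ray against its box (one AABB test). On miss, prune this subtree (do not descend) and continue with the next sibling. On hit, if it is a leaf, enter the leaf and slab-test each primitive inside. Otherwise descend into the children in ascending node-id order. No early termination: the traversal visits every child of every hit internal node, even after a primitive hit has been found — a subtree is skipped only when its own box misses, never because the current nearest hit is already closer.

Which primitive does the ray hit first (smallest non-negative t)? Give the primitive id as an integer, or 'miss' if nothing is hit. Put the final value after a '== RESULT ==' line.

Traverse from the root:
N0 x:[-15,27] y:[26/3,23] z:[10,70/3] -> hit [10,23], descend [2, 21, 22, 30]
  N2 x:[-10,10] y:[52/3,23] z:[44/3,68/3] -> miss, prune
  N21 x:[-15,4] y:[32/3,47/3] z:[40/3,70/3] -> miss, prune
  N22 x:[9,23] y:[26/3,17] z:[10,44/3] -> hit [10,44/3], descend [12, 19, 20, 26]
    N12 x:[14,17] y:[44/3,47/3] z:[41/3,44/3] -> hit [44/3,44/3] leaf, test {P11@t=44/3}
    N19 x:[17,23] y:[47/3,17] z:[32/3,35/3] -> miss, prune
    N20 x:[9,13] y:[29/3,31/3] z:[31/3,11] -> hit [31/3,31/3] leaf, test {P2@t=31/3}
    N26 x:[18,20] y:[26/3,28/3] z:[10,32/3] -> miss, prune
  N30 x:[6,27] y:[28/3,56/3] z:[17,70/3] -> hit [17,56/3], descend [11, 16, 25, 28]
    N11 x:[16,20] y:[16,17] z:[17,18] -> hit [17,17] leaf, test {P15@t=17}
    N16 x:[6,12] y:[28/3,44/3] z:[52/3,20] -> miss, prune
    N25 x:[21,22] y:[55/3,56/3] z:[68/3,23] -> miss, prune
    N28 x:[22,27] y:[28/3,34/3] z:[22,70/3] -> miss, prune

Summary -> nodes [0, 2, 21, 22, 12, 19, 20, 26, 30, 11, 16, 25, 28]; box-tests=13; leaf-entries=3; first=P2

== RESULT ==
2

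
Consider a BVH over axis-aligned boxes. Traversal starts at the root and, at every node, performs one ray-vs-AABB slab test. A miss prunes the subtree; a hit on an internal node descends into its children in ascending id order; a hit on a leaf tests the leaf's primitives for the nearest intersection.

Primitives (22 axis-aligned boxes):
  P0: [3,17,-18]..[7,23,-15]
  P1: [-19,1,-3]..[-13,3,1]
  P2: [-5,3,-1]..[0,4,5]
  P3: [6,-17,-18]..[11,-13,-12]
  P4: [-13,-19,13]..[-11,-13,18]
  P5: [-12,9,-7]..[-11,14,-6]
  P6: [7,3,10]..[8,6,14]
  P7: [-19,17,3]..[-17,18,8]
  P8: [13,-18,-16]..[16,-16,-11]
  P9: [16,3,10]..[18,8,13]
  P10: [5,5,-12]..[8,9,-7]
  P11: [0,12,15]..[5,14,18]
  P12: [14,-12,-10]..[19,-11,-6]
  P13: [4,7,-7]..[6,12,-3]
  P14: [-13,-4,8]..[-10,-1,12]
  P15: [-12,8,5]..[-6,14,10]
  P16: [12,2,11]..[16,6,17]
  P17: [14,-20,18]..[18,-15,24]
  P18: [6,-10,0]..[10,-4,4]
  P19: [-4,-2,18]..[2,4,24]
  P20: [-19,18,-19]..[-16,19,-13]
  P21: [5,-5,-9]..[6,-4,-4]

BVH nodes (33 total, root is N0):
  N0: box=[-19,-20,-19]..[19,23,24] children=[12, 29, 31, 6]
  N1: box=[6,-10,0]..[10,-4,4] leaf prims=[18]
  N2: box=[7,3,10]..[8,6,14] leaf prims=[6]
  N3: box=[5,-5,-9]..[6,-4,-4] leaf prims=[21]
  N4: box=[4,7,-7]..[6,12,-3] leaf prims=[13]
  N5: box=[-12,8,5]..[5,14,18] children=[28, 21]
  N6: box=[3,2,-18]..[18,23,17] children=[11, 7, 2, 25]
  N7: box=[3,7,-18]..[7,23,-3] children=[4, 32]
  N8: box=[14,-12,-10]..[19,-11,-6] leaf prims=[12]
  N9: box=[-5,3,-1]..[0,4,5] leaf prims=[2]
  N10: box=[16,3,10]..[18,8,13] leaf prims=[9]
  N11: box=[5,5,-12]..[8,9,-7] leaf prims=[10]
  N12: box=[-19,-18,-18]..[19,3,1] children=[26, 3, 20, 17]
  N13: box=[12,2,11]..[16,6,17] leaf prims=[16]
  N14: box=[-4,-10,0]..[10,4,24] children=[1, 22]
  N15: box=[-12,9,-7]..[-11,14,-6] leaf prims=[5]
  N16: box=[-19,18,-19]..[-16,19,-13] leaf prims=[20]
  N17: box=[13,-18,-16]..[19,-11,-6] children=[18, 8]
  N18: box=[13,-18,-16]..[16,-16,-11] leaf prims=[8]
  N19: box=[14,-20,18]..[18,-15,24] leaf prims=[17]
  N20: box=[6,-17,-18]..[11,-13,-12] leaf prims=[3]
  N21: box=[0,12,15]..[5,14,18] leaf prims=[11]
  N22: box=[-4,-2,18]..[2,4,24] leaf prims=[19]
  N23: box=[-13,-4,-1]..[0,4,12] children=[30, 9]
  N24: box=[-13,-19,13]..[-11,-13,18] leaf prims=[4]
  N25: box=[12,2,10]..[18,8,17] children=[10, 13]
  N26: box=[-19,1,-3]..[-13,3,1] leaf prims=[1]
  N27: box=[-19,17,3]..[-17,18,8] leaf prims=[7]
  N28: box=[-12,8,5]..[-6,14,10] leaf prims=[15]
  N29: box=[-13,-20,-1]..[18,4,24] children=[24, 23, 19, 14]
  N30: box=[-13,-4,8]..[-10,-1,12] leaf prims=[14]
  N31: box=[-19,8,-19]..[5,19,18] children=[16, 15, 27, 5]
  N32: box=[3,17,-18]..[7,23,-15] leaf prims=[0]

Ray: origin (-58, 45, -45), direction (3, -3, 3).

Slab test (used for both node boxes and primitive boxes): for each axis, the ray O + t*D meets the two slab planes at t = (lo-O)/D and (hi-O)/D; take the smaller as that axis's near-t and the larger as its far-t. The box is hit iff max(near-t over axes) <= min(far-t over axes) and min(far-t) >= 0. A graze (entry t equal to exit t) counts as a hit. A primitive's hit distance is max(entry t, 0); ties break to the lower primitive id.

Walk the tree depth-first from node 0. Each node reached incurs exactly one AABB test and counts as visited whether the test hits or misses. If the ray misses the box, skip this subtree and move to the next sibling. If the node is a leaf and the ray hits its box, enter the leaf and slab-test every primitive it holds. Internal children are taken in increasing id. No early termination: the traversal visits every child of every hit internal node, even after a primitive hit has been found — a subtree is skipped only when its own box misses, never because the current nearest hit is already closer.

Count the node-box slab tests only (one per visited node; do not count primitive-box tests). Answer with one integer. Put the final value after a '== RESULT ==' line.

Trace the traversal:
N0 x:[13,77/3] y:[22/3,65/3] z:[26/3,23] -> hit [13,65/3], descend [6, 12, 29, 31]
  N6 x:[61/3,76/3] y:[22/3,43/3] z:[9,62/3] -> miss, prune
  N12 x:[13,77/3] y:[14,21] z:[9,46/3] -> hit [14,46/3], descend [3, 17, 20, 26]
    N3 x:[21,64/3] y:[49/3,50/3] z:[12,41/3] -> miss, prune
    N17 x:[71/3,77/3] y:[56/3,21] z:[29/3,13] -> miss, prune
    N20 x:[64/3,23] y:[58/3,62/3] z:[9,11] -> miss, prune
    N26 x:[13,15] y:[14,44/3] z:[14,46/3] -> hit [14,44/3] leaf, test {P1@t=14}
  N29 x:[15,76/3] y:[41/3,65/3] z:[44/3,23] -> hit [15,65/3], descend [14, 19, 23, 24]
    N14 x:[18,68/3] y:[41/3,55/3] z:[15,23] -> hit [18,55/3], descend [1, 22]
      N1 x:[64/3,68/3] y:[49/3,55/3] z:[15,49/3] -> miss, prune
      N22 x:[18,20] y:[41/3,47/3] z:[21,23] -> miss, prune
    N19 x:[24,76/3] y:[20,65/3] z:[21,23] -> miss, prune
    N23 x:[15,58/3] y:[41/3,49/3] z:[44/3,19] -> hit [15,49/3], descend [9, 30]
      N9 x:[53/3,58/3] y:[41/3,14] z:[44/3,50/3] -> miss, prune
      N30 x:[15,16] y:[46/3,49/3] z:[53/3,19] -> miss, prune
    N24 x:[15,47/3] y:[58/3,64/3] z:[58/3,21] -> miss, prune
  N31 x:[13,21] y:[26/3,37/3] z:[26/3,21] -> miss, prune

order=[0, 6, 12, 3, 17, 20, 26, 29, 14, 1, 22, 19, 23, 9, 30, 24, 31]  |boxes|=17  |leaves|=1  hit=P1

== RESULT ==
17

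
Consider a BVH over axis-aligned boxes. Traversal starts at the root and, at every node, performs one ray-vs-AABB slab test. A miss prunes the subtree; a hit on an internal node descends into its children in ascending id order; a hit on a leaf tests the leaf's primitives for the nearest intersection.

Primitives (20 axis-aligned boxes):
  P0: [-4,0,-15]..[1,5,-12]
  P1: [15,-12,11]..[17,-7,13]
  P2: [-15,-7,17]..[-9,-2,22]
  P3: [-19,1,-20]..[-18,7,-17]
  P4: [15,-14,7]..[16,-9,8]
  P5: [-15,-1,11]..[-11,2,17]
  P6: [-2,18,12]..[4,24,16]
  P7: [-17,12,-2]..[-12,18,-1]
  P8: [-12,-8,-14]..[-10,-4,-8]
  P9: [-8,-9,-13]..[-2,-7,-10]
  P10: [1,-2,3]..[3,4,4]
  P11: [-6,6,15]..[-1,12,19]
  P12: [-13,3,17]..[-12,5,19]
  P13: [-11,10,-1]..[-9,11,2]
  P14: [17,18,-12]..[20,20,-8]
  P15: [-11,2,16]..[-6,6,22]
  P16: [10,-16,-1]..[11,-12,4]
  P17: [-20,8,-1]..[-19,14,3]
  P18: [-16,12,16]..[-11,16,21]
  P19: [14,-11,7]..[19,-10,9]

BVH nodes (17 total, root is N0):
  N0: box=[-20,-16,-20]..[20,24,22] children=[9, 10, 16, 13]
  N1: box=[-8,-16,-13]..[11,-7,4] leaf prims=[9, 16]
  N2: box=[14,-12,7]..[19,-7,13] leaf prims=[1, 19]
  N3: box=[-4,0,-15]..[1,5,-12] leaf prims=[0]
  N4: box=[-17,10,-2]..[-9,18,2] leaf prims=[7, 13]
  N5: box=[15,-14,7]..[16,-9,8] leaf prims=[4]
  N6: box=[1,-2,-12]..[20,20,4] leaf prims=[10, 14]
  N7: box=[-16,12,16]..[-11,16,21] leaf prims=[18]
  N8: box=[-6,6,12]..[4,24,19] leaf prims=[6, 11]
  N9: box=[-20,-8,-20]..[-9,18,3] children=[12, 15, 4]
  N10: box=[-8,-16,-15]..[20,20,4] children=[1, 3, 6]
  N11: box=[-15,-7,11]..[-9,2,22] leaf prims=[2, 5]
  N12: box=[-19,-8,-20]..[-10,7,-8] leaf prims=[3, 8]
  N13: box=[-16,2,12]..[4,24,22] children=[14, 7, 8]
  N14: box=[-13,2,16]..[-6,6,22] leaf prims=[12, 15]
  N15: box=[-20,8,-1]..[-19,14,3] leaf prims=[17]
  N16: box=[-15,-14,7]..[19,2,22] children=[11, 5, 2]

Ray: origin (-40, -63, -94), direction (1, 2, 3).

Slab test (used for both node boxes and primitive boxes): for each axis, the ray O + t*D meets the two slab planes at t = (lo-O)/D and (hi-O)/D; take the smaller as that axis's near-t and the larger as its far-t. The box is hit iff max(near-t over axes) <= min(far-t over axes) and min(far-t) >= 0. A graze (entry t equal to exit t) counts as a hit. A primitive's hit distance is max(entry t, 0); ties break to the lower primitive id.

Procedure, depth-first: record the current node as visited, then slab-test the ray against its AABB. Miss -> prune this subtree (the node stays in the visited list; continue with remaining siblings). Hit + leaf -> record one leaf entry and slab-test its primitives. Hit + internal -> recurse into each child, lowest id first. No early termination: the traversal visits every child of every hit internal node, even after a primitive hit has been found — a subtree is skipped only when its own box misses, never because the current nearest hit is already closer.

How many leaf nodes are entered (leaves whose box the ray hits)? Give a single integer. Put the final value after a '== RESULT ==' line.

Traverse from the root:
N0 x:[20,60] y:[47/2,87/2] z:[74/3,116/3] -> hit [74/3,116/3], descend [9, 10, 13, 16]
  N9 x:[20,31] y:[55/2,81/2] z:[74/3,97/3] -> hit [55/2,31], descend [4, 12, 15]
    N4 x:[23,31] y:[73/2,81/2] z:[92/3,32] -> miss, prune
    N12 x:[21,30] y:[55/2,35] z:[74/3,86/3] -> hit [55/2,86/3] leaf, test {P3(miss), P8@t=28}
    N15 x:[20,21] y:[71/2,77/2] z:[31,97/3] -> miss, prune
  N10 x:[32,60] y:[47/2,83/2] z:[79/3,98/3] -> hit [32,98/3], descend [1, 3, 6]
    N1 x:[32,51] y:[47/2,28] z:[27,98/3] -> miss, prune
    N3 x:[36,41] y:[63/2,34] z:[79/3,82/3] -> miss, prune
    N6 x:[41,60] y:[61/2,83/2] z:[82/3,98/3] -> miss, prune
  N13 x:[24,44] y:[65/2,87/2] z:[106/3,116/3] -> hit [106/3,116/3], descend [7, 8, 14]
    N7 x:[24,29] y:[75/2,79/2] z:[110/3,115/3] -> miss, prune
    N8 x:[34,44] y:[69/2,87/2] z:[106/3,113/3] -> hit [106/3,113/3] leaf, test {P6(miss), P11@t=109/3}
    N14 x:[27,34] y:[65/2,69/2] z:[110/3,116/3] -> miss, prune
  N16 x:[25,59] y:[49/2,65/2] z:[101/3,116/3] -> miss, prune

order=[0, 9, 4, 12, 15, 10, 1, 3, 6, 13, 7, 8, 14, 16]  |boxes|=14  |leaves|=2  hit=P8

== RESULT ==
2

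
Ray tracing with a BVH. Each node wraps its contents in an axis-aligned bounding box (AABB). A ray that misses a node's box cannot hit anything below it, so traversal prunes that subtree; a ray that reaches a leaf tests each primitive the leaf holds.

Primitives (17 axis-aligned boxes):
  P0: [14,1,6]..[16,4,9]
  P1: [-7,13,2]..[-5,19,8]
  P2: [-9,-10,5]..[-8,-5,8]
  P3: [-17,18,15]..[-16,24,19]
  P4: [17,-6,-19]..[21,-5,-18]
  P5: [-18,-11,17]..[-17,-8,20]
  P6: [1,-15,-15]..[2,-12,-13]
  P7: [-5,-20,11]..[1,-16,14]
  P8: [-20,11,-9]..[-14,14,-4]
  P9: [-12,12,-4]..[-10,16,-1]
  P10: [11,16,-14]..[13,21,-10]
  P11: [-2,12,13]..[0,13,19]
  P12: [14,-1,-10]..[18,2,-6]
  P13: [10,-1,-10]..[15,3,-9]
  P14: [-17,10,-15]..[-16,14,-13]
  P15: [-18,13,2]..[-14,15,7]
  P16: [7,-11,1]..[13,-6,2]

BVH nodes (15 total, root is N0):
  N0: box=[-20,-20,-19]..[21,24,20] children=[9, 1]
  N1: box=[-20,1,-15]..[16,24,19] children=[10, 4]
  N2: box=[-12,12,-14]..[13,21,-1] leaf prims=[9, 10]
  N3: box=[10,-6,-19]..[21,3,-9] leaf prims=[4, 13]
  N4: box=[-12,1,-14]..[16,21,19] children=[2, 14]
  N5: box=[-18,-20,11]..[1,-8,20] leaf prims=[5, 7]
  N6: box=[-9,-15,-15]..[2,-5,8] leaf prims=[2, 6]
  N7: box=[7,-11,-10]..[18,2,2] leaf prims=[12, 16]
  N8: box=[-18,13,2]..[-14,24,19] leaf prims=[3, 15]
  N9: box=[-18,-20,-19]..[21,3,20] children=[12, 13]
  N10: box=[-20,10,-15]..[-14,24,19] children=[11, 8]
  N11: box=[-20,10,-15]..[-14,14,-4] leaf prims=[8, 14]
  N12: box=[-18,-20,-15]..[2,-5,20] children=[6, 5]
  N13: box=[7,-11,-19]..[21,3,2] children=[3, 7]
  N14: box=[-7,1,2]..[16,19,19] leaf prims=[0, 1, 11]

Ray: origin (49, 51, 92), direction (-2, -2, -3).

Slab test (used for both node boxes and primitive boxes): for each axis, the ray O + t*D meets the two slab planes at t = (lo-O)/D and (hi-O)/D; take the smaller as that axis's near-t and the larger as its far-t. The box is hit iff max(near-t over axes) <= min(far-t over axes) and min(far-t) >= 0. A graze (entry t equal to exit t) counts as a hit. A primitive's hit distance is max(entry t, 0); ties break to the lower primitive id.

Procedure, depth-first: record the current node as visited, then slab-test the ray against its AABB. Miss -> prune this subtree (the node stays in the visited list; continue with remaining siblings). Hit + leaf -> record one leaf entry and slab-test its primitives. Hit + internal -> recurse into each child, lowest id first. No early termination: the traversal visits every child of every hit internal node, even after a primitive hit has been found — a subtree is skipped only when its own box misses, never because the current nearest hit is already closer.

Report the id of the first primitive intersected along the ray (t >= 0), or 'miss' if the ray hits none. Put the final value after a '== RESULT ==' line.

Traverse from the root:
N0 x:[14,69/2] y:[27/2,71/2] z:[24,37] -> hit [24,69/2], descend [1, 9]
  N1 x:[33/2,69/2] y:[27/2,25] z:[73/3,107/3] -> hit [73/3,25], descend [4, 10]
    N4 x:[33/2,61/2] y:[15,25] z:[73/3,106/3] -> hit [73/3,25], descend [2, 14]
      N2 x:[18,61/2] y:[15,39/2] z:[31,106/3] -> miss, prune
      N14 x:[33/2,28] y:[16,25] z:[73/3,30] -> hit [73/3,25] leaf, test {P0(miss), P1(miss), P11(miss)}
    N10 x:[63/2,69/2] y:[27/2,41/2] z:[73/3,107/3] -> miss, prune
  N9 x:[14,67/2] y:[24,71/2] z:[24,37] -> hit [24,67/2], descend [12, 13]
    N12 x:[47/2,67/2] y:[28,71/2] z:[24,107/3] -> hit [28,67/2], descend [5, 6]
      N5 x:[24,67/2] y:[59/2,71/2] z:[24,27] -> miss, prune
      N6 x:[47/2,29] y:[28,33] z:[28,107/3] -> hit [28,29] leaf, test {P2@t=57/2, P6(miss)}
    N13 x:[14,21] y:[24,31] z:[30,37] -> miss, prune

11 AABB tests over nodes [0, 1, 4, 2, 14, 10, 9, 12, 5, 6, 13]; 2 leaves entered; closest P2.

== RESULT ==
2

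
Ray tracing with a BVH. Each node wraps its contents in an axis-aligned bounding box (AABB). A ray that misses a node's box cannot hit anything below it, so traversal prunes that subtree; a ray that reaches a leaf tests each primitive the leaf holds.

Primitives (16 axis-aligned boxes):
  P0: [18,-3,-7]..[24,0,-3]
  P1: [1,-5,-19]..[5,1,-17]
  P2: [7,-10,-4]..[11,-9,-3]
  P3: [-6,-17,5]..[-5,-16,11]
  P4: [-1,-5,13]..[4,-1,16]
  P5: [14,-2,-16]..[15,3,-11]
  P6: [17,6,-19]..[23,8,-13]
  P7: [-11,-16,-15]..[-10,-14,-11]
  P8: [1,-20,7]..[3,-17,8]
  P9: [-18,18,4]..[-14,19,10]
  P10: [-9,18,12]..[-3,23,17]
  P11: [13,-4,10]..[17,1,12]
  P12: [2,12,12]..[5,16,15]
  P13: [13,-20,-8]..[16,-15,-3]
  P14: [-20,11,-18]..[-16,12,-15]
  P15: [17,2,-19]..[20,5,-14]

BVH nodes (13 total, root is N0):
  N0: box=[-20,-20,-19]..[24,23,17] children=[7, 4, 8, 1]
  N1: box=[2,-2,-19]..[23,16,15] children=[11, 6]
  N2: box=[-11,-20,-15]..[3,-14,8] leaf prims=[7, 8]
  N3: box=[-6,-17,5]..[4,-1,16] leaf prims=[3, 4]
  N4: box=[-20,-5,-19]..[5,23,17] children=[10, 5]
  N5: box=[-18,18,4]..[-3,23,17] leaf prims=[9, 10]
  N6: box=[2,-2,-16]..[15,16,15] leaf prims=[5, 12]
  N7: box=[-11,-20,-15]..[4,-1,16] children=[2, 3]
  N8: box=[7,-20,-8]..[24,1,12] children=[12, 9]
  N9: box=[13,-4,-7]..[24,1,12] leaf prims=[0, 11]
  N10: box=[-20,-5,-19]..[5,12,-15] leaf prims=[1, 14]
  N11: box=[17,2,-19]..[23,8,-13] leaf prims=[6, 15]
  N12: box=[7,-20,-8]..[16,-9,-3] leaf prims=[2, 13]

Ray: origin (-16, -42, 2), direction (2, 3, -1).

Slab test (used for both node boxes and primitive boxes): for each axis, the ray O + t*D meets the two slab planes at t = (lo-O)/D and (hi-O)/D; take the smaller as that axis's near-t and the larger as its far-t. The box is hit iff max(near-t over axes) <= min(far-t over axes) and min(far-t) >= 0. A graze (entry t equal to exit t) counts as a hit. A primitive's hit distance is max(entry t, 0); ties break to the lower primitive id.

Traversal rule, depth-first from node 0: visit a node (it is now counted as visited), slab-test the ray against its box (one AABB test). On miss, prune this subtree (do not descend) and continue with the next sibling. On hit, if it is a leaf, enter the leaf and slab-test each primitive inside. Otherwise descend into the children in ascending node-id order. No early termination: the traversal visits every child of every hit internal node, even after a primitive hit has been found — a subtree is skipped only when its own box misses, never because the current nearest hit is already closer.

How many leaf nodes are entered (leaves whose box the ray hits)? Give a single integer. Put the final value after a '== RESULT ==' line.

Traverse from the root:
N0 x:[-2,20] y:[22/3,65/3] z:[-15,21] -> hit [22/3,20], descend [1, 4, 7, 8]
  N1 x:[9,39/2] y:[40/3,58/3] z:[-13,21] -> hit [40/3,58/3], descend [6, 11]
    N6 x:[9,31/2] y:[40/3,58/3] z:[-13,18] -> hit [40/3,31/2] leaf, test {P5@t=15, P12(miss)}
    N11 x:[33/2,39/2] y:[44/3,50/3] z:[15,21] -> hit [33/2,50/3] leaf, test {P6@t=33/2, P15(miss)}
  N4 x:[-2,21/2] y:[37/3,65/3] z:[-15,21] -> miss, prune
  N7 x:[5/2,10] y:[22/3,41/3] z:[-14,17] -> hit [22/3,10], descend [2, 3]
    N2 x:[5/2,19/2] y:[22/3,28/3] z:[-6,17] -> hit [22/3,28/3] leaf, test {P7(miss), P8(miss)}
    N3 x:[5,10] y:[25/3,41/3] z:[-14,-3] -> miss, prune
  N8 x:[23/2,20] y:[22/3,43/3] z:[-10,10] -> miss, prune

Summary -> nodes [0, 1, 6, 11, 4, 7, 2, 3, 8]; box-tests=9; leaf-entries=3; first=P5

== RESULT ==
3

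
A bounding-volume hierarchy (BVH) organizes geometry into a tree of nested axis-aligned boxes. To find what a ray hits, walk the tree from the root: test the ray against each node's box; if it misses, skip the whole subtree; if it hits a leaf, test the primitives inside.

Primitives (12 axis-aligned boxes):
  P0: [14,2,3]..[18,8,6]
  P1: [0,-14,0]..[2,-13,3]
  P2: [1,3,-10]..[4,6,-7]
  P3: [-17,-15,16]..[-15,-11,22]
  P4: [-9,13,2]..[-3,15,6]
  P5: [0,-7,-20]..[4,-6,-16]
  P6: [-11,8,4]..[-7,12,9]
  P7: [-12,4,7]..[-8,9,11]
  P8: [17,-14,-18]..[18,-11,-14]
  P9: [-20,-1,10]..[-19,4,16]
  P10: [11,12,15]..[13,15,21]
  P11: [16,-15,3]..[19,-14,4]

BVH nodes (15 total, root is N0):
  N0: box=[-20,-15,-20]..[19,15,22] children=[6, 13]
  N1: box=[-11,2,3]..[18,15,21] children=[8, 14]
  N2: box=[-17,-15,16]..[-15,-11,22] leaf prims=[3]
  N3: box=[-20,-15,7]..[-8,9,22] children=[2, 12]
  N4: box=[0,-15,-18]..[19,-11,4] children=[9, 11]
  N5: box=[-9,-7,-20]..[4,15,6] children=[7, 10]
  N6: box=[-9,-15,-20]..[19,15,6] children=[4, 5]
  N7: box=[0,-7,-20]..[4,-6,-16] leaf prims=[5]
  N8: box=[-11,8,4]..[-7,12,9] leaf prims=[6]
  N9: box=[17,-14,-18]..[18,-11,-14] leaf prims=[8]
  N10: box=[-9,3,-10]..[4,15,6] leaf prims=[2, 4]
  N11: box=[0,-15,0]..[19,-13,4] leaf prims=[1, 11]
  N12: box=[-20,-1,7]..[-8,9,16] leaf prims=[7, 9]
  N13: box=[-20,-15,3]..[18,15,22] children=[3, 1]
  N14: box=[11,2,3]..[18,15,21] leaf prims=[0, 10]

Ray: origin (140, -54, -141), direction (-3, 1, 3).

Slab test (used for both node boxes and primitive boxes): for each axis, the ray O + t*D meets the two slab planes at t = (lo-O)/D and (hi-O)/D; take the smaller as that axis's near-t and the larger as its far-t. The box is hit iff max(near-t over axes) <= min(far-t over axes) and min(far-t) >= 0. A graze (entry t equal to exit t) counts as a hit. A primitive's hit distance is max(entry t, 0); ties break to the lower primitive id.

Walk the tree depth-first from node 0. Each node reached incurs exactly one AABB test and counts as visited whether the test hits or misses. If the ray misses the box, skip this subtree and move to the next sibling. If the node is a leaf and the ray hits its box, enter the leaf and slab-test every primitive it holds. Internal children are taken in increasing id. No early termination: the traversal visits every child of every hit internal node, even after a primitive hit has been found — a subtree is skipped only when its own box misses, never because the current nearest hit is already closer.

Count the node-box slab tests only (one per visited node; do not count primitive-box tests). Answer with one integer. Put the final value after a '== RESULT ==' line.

Walk:
N0 x:[121/3,160/3] y:[39,69] z:[121/3,163/3] -> hit [121/3,160/3], descend [6, 13]
  N6 x:[121/3,149/3] y:[39,69] z:[121/3,49] -> hit [121/3,49], descend [4, 5]
    N4 x:[121/3,140/3] y:[39,43] z:[41,145/3] -> hit [41,43], descend [9, 11]
      N9 x:[122/3,41] y:[40,43] z:[41,127/3] -> hit [41,41] leaf, test {P8@t=41}
      N11 x:[121/3,140/3] y:[39,41] z:[47,145/3] -> miss, prune
    N5 x:[136/3,149/3] y:[47,69] z:[121/3,49] -> hit [47,49], descend [7, 10]
      N7 x:[136/3,140/3] y:[47,48] z:[121/3,125/3] -> miss, prune
      N10 x:[136/3,149/3] y:[57,69] z:[131/3,49] -> miss, prune
  N13 x:[122/3,160/3] y:[39,69] z:[48,163/3] -> hit [48,160/3], descend [1, 3]
    N1 x:[122/3,151/3] y:[56,69] z:[48,54] -> miss, prune
    N3 x:[148/3,160/3] y:[39,63] z:[148/3,163/3] -> hit [148/3,160/3], descend [2, 12]
      N2 x:[155/3,157/3] y:[39,43] z:[157/3,163/3] -> miss, prune
      N12 x:[148/3,160/3] y:[53,63] z:[148/3,157/3] -> miss, prune

Visited [0, 6, 4, 9, 11, 5, 7, 10, 13, 1, 3, 2, 12]. Tests: 13 box, 1 leaf. Nearest: P8.

== RESULT ==
13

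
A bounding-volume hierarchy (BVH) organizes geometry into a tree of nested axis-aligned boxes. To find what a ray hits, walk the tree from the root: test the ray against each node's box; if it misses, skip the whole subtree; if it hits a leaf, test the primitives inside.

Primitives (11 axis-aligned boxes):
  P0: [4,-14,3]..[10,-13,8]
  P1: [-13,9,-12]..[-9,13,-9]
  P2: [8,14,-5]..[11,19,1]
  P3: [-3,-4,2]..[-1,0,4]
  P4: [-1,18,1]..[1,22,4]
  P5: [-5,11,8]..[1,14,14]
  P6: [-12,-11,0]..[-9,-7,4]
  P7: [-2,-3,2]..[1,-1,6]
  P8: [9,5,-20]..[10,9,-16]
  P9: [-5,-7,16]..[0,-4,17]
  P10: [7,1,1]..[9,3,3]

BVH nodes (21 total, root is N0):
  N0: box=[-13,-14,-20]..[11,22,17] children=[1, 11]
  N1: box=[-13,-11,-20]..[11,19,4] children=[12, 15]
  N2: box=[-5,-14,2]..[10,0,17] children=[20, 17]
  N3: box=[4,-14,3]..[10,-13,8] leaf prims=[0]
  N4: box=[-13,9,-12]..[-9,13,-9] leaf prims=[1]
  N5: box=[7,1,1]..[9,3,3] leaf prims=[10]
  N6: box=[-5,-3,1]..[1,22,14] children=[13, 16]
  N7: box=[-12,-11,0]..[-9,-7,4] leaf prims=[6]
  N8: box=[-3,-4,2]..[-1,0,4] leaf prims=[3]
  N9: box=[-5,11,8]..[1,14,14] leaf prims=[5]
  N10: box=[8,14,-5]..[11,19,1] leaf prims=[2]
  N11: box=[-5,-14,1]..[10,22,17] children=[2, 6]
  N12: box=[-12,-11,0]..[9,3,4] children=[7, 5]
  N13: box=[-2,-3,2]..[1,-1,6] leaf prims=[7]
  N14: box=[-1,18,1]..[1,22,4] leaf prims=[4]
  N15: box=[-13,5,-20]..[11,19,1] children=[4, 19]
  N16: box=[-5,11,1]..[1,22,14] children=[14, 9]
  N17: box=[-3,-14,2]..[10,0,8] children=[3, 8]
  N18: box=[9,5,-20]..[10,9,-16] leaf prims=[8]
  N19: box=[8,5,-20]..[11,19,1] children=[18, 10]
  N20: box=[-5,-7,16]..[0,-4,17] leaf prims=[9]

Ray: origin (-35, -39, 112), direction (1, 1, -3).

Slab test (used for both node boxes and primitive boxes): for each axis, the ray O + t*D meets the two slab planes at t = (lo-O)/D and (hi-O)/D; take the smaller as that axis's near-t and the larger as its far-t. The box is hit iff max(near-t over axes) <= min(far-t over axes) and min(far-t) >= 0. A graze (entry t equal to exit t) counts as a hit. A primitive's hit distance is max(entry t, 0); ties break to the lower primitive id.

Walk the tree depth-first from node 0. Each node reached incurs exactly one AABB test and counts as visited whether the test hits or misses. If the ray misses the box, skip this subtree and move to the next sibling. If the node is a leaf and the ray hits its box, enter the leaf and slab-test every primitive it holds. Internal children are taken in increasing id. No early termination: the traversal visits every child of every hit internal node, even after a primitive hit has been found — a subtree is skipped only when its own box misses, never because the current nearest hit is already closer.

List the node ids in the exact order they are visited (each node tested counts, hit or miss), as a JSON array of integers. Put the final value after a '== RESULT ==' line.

Walk:
N0 x:[22,46] y:[25,61] z:[95/3,44] -> hit [95/3,44], descend [1, 11]
  N1 x:[22,46] y:[28,58] z:[36,44] -> hit [36,44], descend [12, 15]
    N12 x:[23,44] y:[28,42] z:[36,112/3] -> hit [36,112/3], descend [5, 7]
      N5 x:[42,44] y:[40,42] z:[109/3,37] -> miss, prune
      N7 x:[23,26] y:[28,32] z:[36,112/3] -> miss, prune
    N15 x:[22,46] y:[44,58] z:[37,44] -> hit [44,44], descend [4, 19]
      N4 x:[22,26] y:[48,52] z:[121/3,124/3] -> miss, prune
      N19 x:[43,46] y:[44,58] z:[37,44] -> hit [44,44], descend [10, 18]
        N10 x:[43,46] y:[53,58] z:[37,39] -> miss, prune
        N18 x:[44,45] y:[44,48] z:[128/3,44] -> hit [44,44] leaf, test {P8@t=44}
  N11 x:[30,45] y:[25,61] z:[95/3,37] -> hit [95/3,37], descend [2, 6]
    N2 x:[30,45] y:[25,39] z:[95/3,110/3] -> hit [95/3,110/3], descend [17, 20]
      N17 x:[32,45] y:[25,39] z:[104/3,110/3] -> hit [104/3,110/3], descend [3, 8]
        N3 x:[39,45] y:[25,26] z:[104/3,109/3] -> miss, prune
        N8 x:[32,34] y:[35,39] z:[36,110/3] -> miss, prune
      N20 x:[30,35] y:[32,35] z:[95/3,32] -> hit [32,32] leaf, test {P9@t=32}
    N6 x:[30,36] y:[36,61] z:[98/3,37] -> hit [36,36], descend [13, 16]
      N13 x:[33,36] y:[36,38] z:[106/3,110/3] -> hit [36,36] leaf, test {P7@t=36}
      N16 x:[30,36] y:[50,61] z:[98/3,37] -> miss, prune

Summary -> nodes [0, 1, 12, 5, 7, 15, 4, 19, 10, 18, 11, 2, 17, 3, 8, 20, 6, 13, 16]; box-tests=19; leaf-entries=3; first=P9

== RESULT ==
[0, 1, 12, 5, 7, 15, 4, 19, 10, 18, 11, 2, 17, 3, 8, 20, 6, 13, 16]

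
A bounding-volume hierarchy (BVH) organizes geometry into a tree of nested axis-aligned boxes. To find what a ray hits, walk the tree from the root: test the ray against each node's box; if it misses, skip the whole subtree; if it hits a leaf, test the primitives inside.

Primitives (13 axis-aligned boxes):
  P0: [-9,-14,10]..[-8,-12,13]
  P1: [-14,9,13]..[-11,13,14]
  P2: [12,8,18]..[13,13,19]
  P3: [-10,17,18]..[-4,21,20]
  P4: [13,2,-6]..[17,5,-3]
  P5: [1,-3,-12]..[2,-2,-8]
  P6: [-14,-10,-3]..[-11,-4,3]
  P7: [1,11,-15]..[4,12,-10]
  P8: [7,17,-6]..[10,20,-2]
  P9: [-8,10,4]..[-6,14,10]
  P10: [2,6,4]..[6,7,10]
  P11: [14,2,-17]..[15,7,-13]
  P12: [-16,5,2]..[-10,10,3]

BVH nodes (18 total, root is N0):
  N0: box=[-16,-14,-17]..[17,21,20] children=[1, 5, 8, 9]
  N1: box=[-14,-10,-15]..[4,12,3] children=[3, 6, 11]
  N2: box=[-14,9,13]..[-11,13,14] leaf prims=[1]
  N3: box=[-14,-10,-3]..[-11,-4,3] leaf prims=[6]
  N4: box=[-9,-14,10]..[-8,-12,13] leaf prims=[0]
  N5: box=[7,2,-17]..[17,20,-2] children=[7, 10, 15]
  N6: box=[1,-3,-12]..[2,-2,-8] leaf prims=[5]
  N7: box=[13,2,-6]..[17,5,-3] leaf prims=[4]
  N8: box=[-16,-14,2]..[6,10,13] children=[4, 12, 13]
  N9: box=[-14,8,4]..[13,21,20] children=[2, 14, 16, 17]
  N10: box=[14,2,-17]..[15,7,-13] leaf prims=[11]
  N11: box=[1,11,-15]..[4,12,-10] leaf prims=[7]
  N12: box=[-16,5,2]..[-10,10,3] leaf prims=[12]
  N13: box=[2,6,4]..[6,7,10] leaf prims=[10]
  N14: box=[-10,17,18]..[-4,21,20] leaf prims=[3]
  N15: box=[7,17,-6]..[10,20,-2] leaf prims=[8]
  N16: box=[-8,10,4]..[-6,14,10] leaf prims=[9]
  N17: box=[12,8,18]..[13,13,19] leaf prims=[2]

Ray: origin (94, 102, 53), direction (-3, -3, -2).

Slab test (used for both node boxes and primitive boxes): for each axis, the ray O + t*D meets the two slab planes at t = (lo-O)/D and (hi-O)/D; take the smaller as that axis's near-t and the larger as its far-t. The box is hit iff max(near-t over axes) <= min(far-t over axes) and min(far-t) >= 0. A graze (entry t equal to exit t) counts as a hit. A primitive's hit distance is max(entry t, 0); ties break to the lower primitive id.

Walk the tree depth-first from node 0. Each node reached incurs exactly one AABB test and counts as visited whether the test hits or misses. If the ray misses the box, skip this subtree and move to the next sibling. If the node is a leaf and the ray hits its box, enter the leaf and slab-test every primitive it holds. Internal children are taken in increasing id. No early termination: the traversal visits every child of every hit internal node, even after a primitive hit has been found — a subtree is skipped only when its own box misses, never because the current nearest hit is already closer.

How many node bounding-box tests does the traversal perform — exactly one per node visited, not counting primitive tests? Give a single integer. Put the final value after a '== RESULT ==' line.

Traverse from the root:
N0 x:[77/3,110/3] y:[27,116/3] z:[33/2,35] -> hit [27,35], descend [1, 5, 8, 9]
  N1 x:[30,36] y:[30,112/3] z:[25,34] -> hit [30,34], descend [3, 6, 11]
    N3 x:[35,36] y:[106/3,112/3] z:[25,28] -> miss, prune
    N6 x:[92/3,31] y:[104/3,35] z:[61/2,65/2] -> miss, prune
    N11 x:[30,31] y:[30,91/3] z:[63/2,34] -> miss, prune
  N5 x:[77/3,29] y:[82/3,100/3] z:[55/2,35] -> hit [55/2,29], descend [7, 10, 15]
    N7 x:[77/3,27] y:[97/3,100/3] z:[28,59/2] -> miss, prune
    N10 x:[79/3,80/3] y:[95/3,100/3] z:[33,35] -> miss, prune
    N15 x:[28,29] y:[82/3,85/3] z:[55/2,59/2] -> hit [28,85/3] leaf, test {P8@t=28}
  N8 x:[88/3,110/3] y:[92/3,116/3] z:[20,51/2] -> miss, prune
  N9 x:[27,36] y:[27,94/3] z:[33/2,49/2] -> miss, prune

order=[0, 1, 3, 6, 11, 5, 7, 10, 15, 8, 9]  |boxes|=11  |leaves|=1  hit=P8

== RESULT ==
11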